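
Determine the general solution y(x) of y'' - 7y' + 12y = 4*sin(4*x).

Characteristic equation r² - 7r + 12 = 0 factors as (r - 4)(r - 3) = 0, so r = 4, 3.
Hence y_h = C1*exp(4*x) + C2*exp(3*x).
Try y_p = A*cos(4*x) + B*sin(4*x). Substituting and equating the coefficients of cos(4x) and sin(4x) gives A = 7/50, B = -1/50, so y_p = -sin(4*x)/50 + 7*cos(4*x)/50.

y = -sin(4*x)/50 + 7*cos(4*x)/50 + C1*exp(4*x) + C2*exp(3*x)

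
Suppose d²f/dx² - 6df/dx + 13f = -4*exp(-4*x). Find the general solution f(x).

f = -4*exp(-4*x)/53 + C1*cos(2*x)*exp(3*x) + C2*exp(3*x)*sin(2*x)

Characteristic equation r² - 6r + 13 = 0 has discriminant (-6)² - 4·(13) = -16 < 0, so r = 3 ± 2i.
Hence f_h = C1*cos(2*x)*exp(3*x) + C2*exp(3*x)*sin(2*x).
Try f_p = A*exp(-4*x). Substituting into the equation and dividing by exp(-4*x) gives A = -4/53, so f_p = -4*exp(-4*x)/53.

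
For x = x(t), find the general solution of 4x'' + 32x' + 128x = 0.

x = C1*cos(4*t)*exp(-4*t) + C2*exp(-4*t)*sin(4*t)

Divide through by 4: x'' + 8x' + 32x = 0.
Characteristic equation r² + 8r + 32 = 0 has discriminant (8)² - 4·(32) = -64 < 0, so r = -4 ± 4i.
Hence x_h = C1*cos(4*t)*exp(-4*t) + C2*exp(-4*t)*sin(4*t).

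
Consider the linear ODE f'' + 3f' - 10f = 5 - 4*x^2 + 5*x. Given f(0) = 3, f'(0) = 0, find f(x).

f = -249/500 - 13*x/50 + 2*x**2/5 + 71*exp(2*x)/28 + 842*exp(-5*x)/875

Characteristic equation r² + 3r - 10 = 0 factors as (r + 5)(r - 2) = 0, so r = -5, 2.
Hence f_h = C1*exp(-5*x) + C2*exp(2*x).
For the particular solution try f_p = A0 + A1*x + A2*x^2. Substituting and matching coefficients of each power of x gives A0 = -249/500, A1 = -13/50, A2 = 2/5, so f_p = -249/500 - 13*x/50 + 2*x^2/5.
General solution: f = -249/500 - 13*x/50 + 2*x^2/5 + C1*exp(-5*x) + C2*exp(2*x).
Apply the initial conditions: f(0) = -249/500 + C1 + C2 = 3 and f'(0) = -13/50 - 5*C1 + 2*C2 = 0. Solving gives C1 = 842/875, C2 = 71/28.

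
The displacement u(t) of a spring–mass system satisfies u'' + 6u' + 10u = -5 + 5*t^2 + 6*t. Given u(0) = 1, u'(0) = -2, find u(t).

Characteristic equation r² + 6r + 10 = 0 has discriminant (6)² - 4·(10) = -4 < 0, so r = -3 ± i.
Hence u_h = C1*cos(t)*exp(-3*t) + C2*exp(-3*t)*sin(t).
For the particular solution try u_p = A0 + A1*t + A2*t^2. Substituting and matching coefficients of each power of t gives A0 = -3/5, A1 = 0, A2 = 1/2, so u_p = -3/5 + t^2/2.
General solution: u = -3/5 + t^2/2 + C1*cos(t)*exp(-3*t) + C2*exp(-3*t)*sin(t).
Apply the initial conditions: u(0) = -3/5 + C1 = 1 and u'(0) = C2 - 3*C1 = -2. Solving gives C1 = 8/5, C2 = 14/5.

u = -3/5 + t**2/2 + 8*cos(t)*exp(-3*t)/5 + 14*exp(-3*t)*sin(t)/5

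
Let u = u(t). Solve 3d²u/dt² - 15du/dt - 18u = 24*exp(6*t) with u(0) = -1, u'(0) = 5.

u = -69*exp(-t)/49 + 20*exp(6*t)/49 + 8*t*exp(6*t)/7

Divide through by 3: u'' - 5u' - 6u = 8*exp(6*t).
Characteristic equation r² - 5r - 6 = 0 factors as (r - 6)(r + 1) = 0, so r = 6, -1.
Hence u_h = C1*exp(6*t) + C2*exp(-t).
Since exp(6*t) solves the homogeneous equation (r = 6 is a root of multiplicity 1), multiply the trial by t. Try u_p = A*t*exp(6*t). Substituting into the equation and dividing by exp(6*t) gives A = 8/7, so u_p = 8*t*exp(6*t)/7.
General solution: u = C1*exp(6*t) + C2*exp(-t) + 8*t*exp(6*t)/7.
Apply the initial conditions: u(0) = C1 + C2 = -1 and u'(0) = 8/7 - C2 + 6*C1 = 5. Solving gives C1 = 20/49, C2 = -69/49.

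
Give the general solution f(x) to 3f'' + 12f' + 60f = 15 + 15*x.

Divide through by 3: f'' + 4f' + 20f = 5 + 5*x.
Characteristic equation r² + 4r + 20 = 0 has discriminant (4)² - 4·(20) = -64 < 0, so r = -2 ± 4i.
Hence f_h = C1*cos(4*x)*exp(-2*x) + C2*exp(-2*x)*sin(4*x).
For the particular solution try f_p = A0 + A1*x. Substituting and matching coefficients of each power of x gives A0 = 1/5, A1 = 1/4, so f_p = 1/5 + x/4.

f = 1/5 + x/4 + C1*cos(4*x)*exp(-2*x) + C2*exp(-2*x)*sin(4*x)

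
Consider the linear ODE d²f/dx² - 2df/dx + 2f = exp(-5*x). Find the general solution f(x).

f = exp(-5*x)/37 + C1*cos(x)*exp(x) + C2*exp(x)*sin(x)

Characteristic equation r² - 2r + 2 = 0 has discriminant (-2)² - 4·(2) = -4 < 0, so r = 1 ± i.
Hence f_h = C1*cos(x)*exp(x) + C2*exp(x)*sin(x).
Try f_p = A*exp(-5*x). Substituting into the equation and dividing by exp(-5*x) gives A = 1/37, so f_p = exp(-5*x)/37.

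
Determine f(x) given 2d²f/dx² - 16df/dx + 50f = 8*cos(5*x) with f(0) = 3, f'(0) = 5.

Divide through by 2: f'' - 8f' + 25f = 4*cos(5*x).
Characteristic equation r² - 8r + 25 = 0 has discriminant (-8)² - 4·(25) = -36 < 0, so r = 4 ± 3i.
Hence f_h = C1*cos(3*x)*exp(4*x) + C2*exp(4*x)*sin(3*x).
Try f_p = A*cos(5*x) + B*sin(5*x). Substituting and equating the coefficients of cos(5x) and sin(5x) gives A = 0, B = -1/10, so f_p = -sin(5*x)/10.
General solution: f = -sin(5*x)/10 + C1*cos(3*x)*exp(4*x) + C2*exp(4*x)*sin(3*x).
Apply the initial conditions: f(0) = C1 = 3 and f'(0) = -1/2 + 3*C2 + 4*C1 = 5. Solving gives C1 = 3, C2 = -13/6.

f = -sin(5*x)/10 + 3*cos(3*x)*exp(4*x) - 13*exp(4*x)*sin(3*x)/6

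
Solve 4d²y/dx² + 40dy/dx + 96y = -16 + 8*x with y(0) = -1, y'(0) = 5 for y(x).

Divide through by 4: y'' + 10y' + 24y = -4 + 2*x.
Characteristic equation r² + 10r + 24 = 0 factors as (r + 6)(r + 4) = 0, so r = -6, -4.
Hence y_h = C1*exp(-6*x) + C2*exp(-4*x).
For the particular solution try y_p = A0 + A1*x. Substituting and matching coefficients of each power of x gives A0 = -29/144, A1 = 1/12, so y_p = -29/144 + x/12.
General solution: y = -29/144 + x/12 + C1*exp(-6*x) + C2*exp(-4*x).
Apply the initial conditions: y(0) = -29/144 + C1 + C2 = -1 and y'(0) = 1/12 - 6*C1 - 4*C2 = 5. Solving gives C1 = -31/36, C2 = 1/16.

y = -29/144 - 31*exp(-6*x)/36 + x/12 + exp(-4*x)/16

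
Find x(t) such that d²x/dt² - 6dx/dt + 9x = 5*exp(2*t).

Characteristic equation r² - 6r + 9 = 0 has discriminant (-6)² - 4·(9) = 0, so r = 3 is a repeated root.
Hence x_h = (C1 + C2*t)*exp(3*t).
Try x_p = A*exp(2*t). Substituting into the equation and dividing by exp(2*t) gives A = 5, so x_p = 5*exp(2*t).

x = 5*exp(2*t) + C1*exp(3*t) + C2*t*exp(3*t)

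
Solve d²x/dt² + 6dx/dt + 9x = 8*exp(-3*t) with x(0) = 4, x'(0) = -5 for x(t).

Characteristic equation r² + 6r + 9 = 0 has discriminant (6)² - 4·(9) = 0, so r = -3 is a repeated root.
Hence x_h = (C1 + C2*t)*exp(-3*t).
Since exp(-3*t) solves the homogeneous equation (r = -3 is a root of multiplicity 2), multiply the trial by t^2. Try x_p = A*t^2*exp(-3*t). Substituting into the equation and dividing by exp(-3*t) gives A = 4, so x_p = 4*t^2*exp(-3*t).
General solution: x = C1*exp(-3*t) + 4*t^2*exp(-3*t) + C2*t*exp(-3*t).
Apply the initial conditions: x(0) = C1 = 4 and x'(0) = C2 - 3*C1 = -5. Solving gives C1 = 4, C2 = 7.

x = 4*exp(-3*t) + 4*t**2*exp(-3*t) + 7*t*exp(-3*t)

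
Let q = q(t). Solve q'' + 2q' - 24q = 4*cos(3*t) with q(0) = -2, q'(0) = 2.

Characteristic equation r² + 2r - 24 = 0 factors as (r - 4)(r + 6) = 0, so r = 4, -6.
Hence q_h = C1*exp(4*t) + C2*exp(-6*t).
Try q_p = A*cos(3*t) + B*sin(3*t). Substituting and equating the coefficients of cos(3t) and sin(3t) gives A = -44/375, B = 8/375, so q_p = -44*cos(3*t)/375 + 8*sin(3*t)/375.
General solution: q = -44*cos(3*t)/375 + 8*sin(3*t)/375 + C1*exp(4*t) + C2*exp(-6*t).
Apply the initial conditions: q(0) = -44/375 + C1 + C2 = -2 and q'(0) = 8/125 - 6*C2 + 4*C1 = 2. Solving gives C1 = -117/125, C2 = -71/75.

q = -117*exp(4*t)/125 - 71*exp(-6*t)/75 - 44*cos(3*t)/375 + 8*sin(3*t)/375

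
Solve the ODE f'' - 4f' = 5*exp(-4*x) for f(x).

Characteristic equation r² - 4r = 0 factors as (r - 4)r = 0, so r = 4, 0.
Hence f_h = C1*exp(4*x) + C2.
Try f_p = A*exp(-4*x). Substituting into the equation and dividing by exp(-4*x) gives A = 5/32, so f_p = 5*exp(-4*x)/32.

f = C2 + 5*exp(-4*x)/32 + C1*exp(4*x)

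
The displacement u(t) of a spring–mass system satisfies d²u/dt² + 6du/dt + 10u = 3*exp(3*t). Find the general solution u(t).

u = 3*exp(3*t)/37 + C1*cos(t)*exp(-3*t) + C2*exp(-3*t)*sin(t)

Characteristic equation r² + 6r + 10 = 0 has discriminant (6)² - 4·(10) = -4 < 0, so r = -3 ± i.
Hence u_h = C1*cos(t)*exp(-3*t) + C2*exp(-3*t)*sin(t).
Try u_p = A*exp(3*t). Substituting into the equation and dividing by exp(3*t) gives A = 3/37, so u_p = 3*exp(3*t)/37.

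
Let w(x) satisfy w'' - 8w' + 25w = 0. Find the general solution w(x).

w = C1*cos(3*x)*exp(4*x) + C2*exp(4*x)*sin(3*x)

Characteristic equation r² - 8r + 25 = 0 has discriminant (-8)² - 4·(25) = -36 < 0, so r = 4 ± 3i.
Hence w_h = C1*cos(3*x)*exp(4*x) + C2*exp(4*x)*sin(3*x).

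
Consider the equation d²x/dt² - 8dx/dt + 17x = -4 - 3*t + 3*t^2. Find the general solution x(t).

Characteristic equation r² - 8r + 17 = 0 has discriminant (-8)² - 4·(17) = -4 < 0, so r = 4 ± i.
Hence x_h = C1*cos(t)*exp(4*t) + C2*exp(4*t)*sin(t).
For the particular solution try x_p = A0 + A1*t + A2*t^2. Substituting and matching coefficients of each power of t gives A0 = -1282/4913, A1 = -3/289, A2 = 3/17, so x_p = -1282/4913 - 3*t/289 + 3*t^2/17.

x = -1282/4913 - 3*t/289 + 3*t**2/17 + C1*cos(t)*exp(4*t) + C2*exp(4*t)*sin(t)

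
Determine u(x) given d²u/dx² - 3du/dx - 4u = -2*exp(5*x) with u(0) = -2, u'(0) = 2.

Characteristic equation r² - 3r - 4 = 0 factors as (r + 1)(r - 4) = 0, so r = -1, 4.
Hence u_h = C1*exp(-x) + C2*exp(4*x).
Try u_p = A*exp(5*x). Substituting into the equation and dividing by exp(5*x) gives A = -1/3, so u_p = -exp(5*x)/3.
General solution: u = -exp(5*x)/3 + C1*exp(-x) + C2*exp(4*x).
Apply the initial conditions: u(0) = -1/3 + C1 + C2 = -2 and u'(0) = -5/3 - C1 + 4*C2 = 2. Solving gives C1 = -31/15, C2 = 2/5.

u = -31*exp(-x)/15 - exp(5*x)/3 + 2*exp(4*x)/5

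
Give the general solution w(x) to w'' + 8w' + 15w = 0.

Characteristic equation r² + 8r + 15 = 0 factors as (r + 3)(r + 5) = 0, so r = -3, -5.
Hence w_h = C1*exp(-3*x) + C2*exp(-5*x).

w = C1*exp(-3*x) + C2*exp(-5*x)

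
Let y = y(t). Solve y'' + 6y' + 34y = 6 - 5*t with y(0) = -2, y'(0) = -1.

Characteristic equation r² + 6r + 34 = 0 has discriminant (6)² - 4·(34) = -100 < 0, so r = -3 ± 5i.
Hence y_h = C1*cos(5*t)*exp(-3*t) + C2*exp(-3*t)*sin(5*t).
For the particular solution try y_p = A0 + A1*t. Substituting and matching coefficients of each power of t gives A0 = 117/578, A1 = -5/34, so y_p = 117/578 - 5*t/34.
General solution: y = 117/578 - 5*t/34 + C1*cos(5*t)*exp(-3*t) + C2*exp(-3*t)*sin(5*t).
Apply the initial conditions: y(0) = 117/578 + C1 = -2 and y'(0) = -5/34 - 3*C1 + 5*C2 = -1. Solving gives C1 = -1273/578, C2 = -2156/1445.

y = 117/578 - 5*t/34 - 2156*exp(-3*t)*sin(5*t)/1445 - 1273*cos(5*t)*exp(-3*t)/578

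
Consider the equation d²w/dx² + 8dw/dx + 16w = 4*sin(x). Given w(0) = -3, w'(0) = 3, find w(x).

Characteristic equation r² + 8r + 16 = 0 has discriminant (8)² - 4·(16) = 0, so r = -4 is a repeated root.
Hence w_h = (C1 + C2*x)*exp(-4*x).
Try w_p = A*cos(x) + B*sin(x). Substituting and equating the coefficients of cos(x) and sin(x) gives A = -32/289, B = 60/289, so w_p = -32*cos(x)/289 + 60*sin(x)/289.
General solution: w = -32*cos(x)/289 + 60*sin(x)/289 + C1*exp(-4*x) + C2*x*exp(-4*x).
Apply the initial conditions: w(0) = -32/289 + C1 = -3 and w'(0) = 60/289 + C2 - 4*C1 = 3. Solving gives C1 = -835/289, C2 = -149/17.

w = -835*exp(-4*x)/289 - 32*cos(x)/289 + 60*sin(x)/289 - 149*x*exp(-4*x)/17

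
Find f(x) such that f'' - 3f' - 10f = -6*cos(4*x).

Characteristic equation r² - 3r - 10 = 0 factors as (r + 2)(r - 5) = 0, so r = -2, 5.
Hence f_h = C1*exp(-2*x) + C2*exp(5*x).
Try f_p = A*cos(4*x) + B*sin(4*x). Substituting and equating the coefficients of cos(4x) and sin(4x) gives A = 39/205, B = 18/205, so f_p = 18*sin(4*x)/205 + 39*cos(4*x)/205.

f = 18*sin(4*x)/205 + 39*cos(4*x)/205 + C1*exp(-2*x) + C2*exp(5*x)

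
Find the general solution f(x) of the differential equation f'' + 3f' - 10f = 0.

Characteristic equation r² + 3r - 10 = 0 factors as (r + 5)(r - 2) = 0, so r = -5, 2.
Hence f_h = C1*exp(-5*x) + C2*exp(2*x).

f = C1*exp(-5*x) + C2*exp(2*x)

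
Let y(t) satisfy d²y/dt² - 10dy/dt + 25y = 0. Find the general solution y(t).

y = C1*exp(5*t) + C2*t*exp(5*t)

Characteristic equation r² - 10r + 25 = 0 has discriminant (-10)² - 4·(25) = 0, so r = 5 is a repeated root.
Hence y_h = (C1 + C2*t)*exp(5*t).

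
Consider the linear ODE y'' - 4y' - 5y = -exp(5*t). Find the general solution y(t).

y = C1*exp(5*t) + C2*exp(-t) - t*exp(5*t)/6

Characteristic equation r² - 4r - 5 = 0 factors as (r - 5)(r + 1) = 0, so r = 5, -1.
Hence y_h = C1*exp(5*t) + C2*exp(-t).
Since exp(5*t) solves the homogeneous equation (r = 5 is a root of multiplicity 1), multiply the trial by t. Try y_p = A*t*exp(5*t). Substituting into the equation and dividing by exp(5*t) gives A = -1/6, so y_p = -t*exp(5*t)/6.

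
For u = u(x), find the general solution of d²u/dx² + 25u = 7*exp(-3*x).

u = 7*exp(-3*x)/34 + C1*cos(5*x) + C2*sin(5*x)

Characteristic equation r² + 25 = 0 has discriminant (0)² - 4·(25) = -100 < 0, so r = ± 5i.
Hence u_h = C1*cos(5*x) + C2*sin(5*x).
Try u_p = A*exp(-3*x). Substituting into the equation and dividing by exp(-3*x) gives A = 7/34, so u_p = 7*exp(-3*x)/34.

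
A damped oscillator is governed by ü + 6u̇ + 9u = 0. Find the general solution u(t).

u = C1*exp(-3*t) + C2*t*exp(-3*t)

Characteristic equation r² + 6r + 9 = 0 has discriminant (6)² - 4·(9) = 0, so r = -3 is a repeated root.
Hence u_h = (C1 + C2*t)*exp(-3*t).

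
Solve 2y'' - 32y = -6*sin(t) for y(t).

Divide through by 2: y'' - 16y = -3*sin(t).
Characteristic equation r² - 16 = 0 factors as (r - 4)(r + 4) = 0, so r = 4, -4.
Hence y_h = C1*exp(4*t) + C2*exp(-4*t).
Try y_p = A*cos(t) + B*sin(t). Substituting and equating the coefficients of cos(t) and sin(t) gives A = 0, B = 3/17, so y_p = 3*sin(t)/17.

y = 3*sin(t)/17 + C1*exp(4*t) + C2*exp(-4*t)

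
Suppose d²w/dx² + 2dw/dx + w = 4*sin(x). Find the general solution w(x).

w = -2*cos(x) + C1*exp(-x) + C2*x*exp(-x)

Characteristic equation r² + 2r + 1 = 0 has discriminant (2)² - 4·(1) = 0, so r = -1 is a repeated root.
Hence w_h = (C1 + C2*x)*exp(-x).
Try w_p = A*cos(x) + B*sin(x). Substituting and equating the coefficients of cos(x) and sin(x) gives A = -2, B = 0, so w_p = -2*cos(x).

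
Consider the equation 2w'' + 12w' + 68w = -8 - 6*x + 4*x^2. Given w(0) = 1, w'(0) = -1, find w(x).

w = -1001/9826 - 63*x/578 + x**2/17 + 10827*cos(5*x)*exp(-3*x)/9826 + 11863*exp(-3*x)*sin(5*x)/24565

Divide through by 2: w'' + 6w' + 34w = -4 - 3*x + 2*x^2.
Characteristic equation r² + 6r + 34 = 0 has discriminant (6)² - 4·(34) = -100 < 0, so r = -3 ± 5i.
Hence w_h = C1*cos(5*x)*exp(-3*x) + C2*exp(-3*x)*sin(5*x).
For the particular solution try w_p = A0 + A1*x + A2*x^2. Substituting and matching coefficients of each power of x gives A0 = -1001/9826, A1 = -63/578, A2 = 1/17, so w_p = -1001/9826 - 63*x/578 + x^2/17.
General solution: w = -1001/9826 - 63*x/578 + x^2/17 + C1*cos(5*x)*exp(-3*x) + C2*exp(-3*x)*sin(5*x).
Apply the initial conditions: w(0) = -1001/9826 + C1 = 1 and w'(0) = -63/578 - 3*C1 + 5*C2 = -1. Solving gives C1 = 10827/9826, C2 = 11863/24565.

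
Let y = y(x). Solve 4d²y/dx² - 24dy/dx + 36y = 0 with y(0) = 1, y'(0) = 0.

y = -3*x*exp(3*x) + exp(3*x)

Divide through by 4: y'' - 6y' + 9y = 0.
Characteristic equation r² - 6r + 9 = 0 has discriminant (-6)² - 4·(9) = 0, so r = 3 is a repeated root.
Hence y_h = (C1 + C2*x)*exp(3*x).
Apply the initial conditions: y(0) = C1 = 1 and y'(0) = C2 + 3*C1 = 0. Solving gives C1 = 1, C2 = -3.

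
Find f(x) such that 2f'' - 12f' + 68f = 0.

f = C1*cos(5*x)*exp(3*x) + C2*exp(3*x)*sin(5*x)

Divide through by 2: f'' - 6f' + 34f = 0.
Characteristic equation r² - 6r + 34 = 0 has discriminant (-6)² - 4·(34) = -100 < 0, so r = 3 ± 5i.
Hence f_h = C1*cos(5*x)*exp(3*x) + C2*exp(3*x)*sin(5*x).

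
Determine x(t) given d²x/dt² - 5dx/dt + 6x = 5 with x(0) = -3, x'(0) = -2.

Characteristic equation r² - 5r + 6 = 0 factors as (r - 2)(r - 3) = 0, so r = 2, 3.
Hence x_h = C1*exp(2*t) + C2*exp(3*t).
For the particular solution try x_p = A0. Substituting and matching coefficients of each power of t gives A0 = 5/6, so x_p = 5/6.
General solution: x = 5/6 + C1*exp(2*t) + C2*exp(3*t).
Apply the initial conditions: x(0) = 5/6 + C1 + C2 = -3 and x'(0) = 2*C1 + 3*C2 = -2. Solving gives C1 = -19/2, C2 = 17/3.

x = 5/6 - 19*exp(2*t)/2 + 17*exp(3*t)/3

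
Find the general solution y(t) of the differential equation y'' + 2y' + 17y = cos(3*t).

Characteristic equation r² + 2r + 17 = 0 has discriminant (2)² - 4·(17) = -64 < 0, so r = -1 ± 4i.
Hence y_h = C1*cos(4*t)*exp(-t) + C2*exp(-t)*sin(4*t).
Try y_p = A*cos(3*t) + B*sin(3*t). Substituting and equating the coefficients of cos(3t) and sin(3t) gives A = 2/25, B = 3/50, so y_p = 2*cos(3*t)/25 + 3*sin(3*t)/50.

y = 2*cos(3*t)/25 + 3*sin(3*t)/50 + C1*cos(4*t)*exp(-t) + C2*exp(-t)*sin(4*t)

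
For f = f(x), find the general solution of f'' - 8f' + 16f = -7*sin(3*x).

f = -168*cos(3*x)/625 - 49*sin(3*x)/625 + C1*exp(4*x) + C2*x*exp(4*x)

Characteristic equation r² - 8r + 16 = 0 has discriminant (-8)² - 4·(16) = 0, so r = 4 is a repeated root.
Hence f_h = (C1 + C2*x)*exp(4*x).
Try f_p = A*cos(3*x) + B*sin(3*x). Substituting and equating the coefficients of cos(3x) and sin(3x) gives A = -168/625, B = -49/625, so f_p = -168*cos(3*x)/625 - 49*sin(3*x)/625.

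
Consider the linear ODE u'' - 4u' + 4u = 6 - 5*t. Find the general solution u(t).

u = 1/4 - 5*t/4 + C1*exp(2*t) + C2*t*exp(2*t)

Characteristic equation r² - 4r + 4 = 0 has discriminant (-4)² - 4·(4) = 0, so r = 2 is a repeated root.
Hence u_h = (C1 + C2*t)*exp(2*t).
For the particular solution try u_p = A0 + A1*t. Substituting and matching coefficients of each power of t gives A0 = 1/4, A1 = -5/4, so u_p = 1/4 - 5*t/4.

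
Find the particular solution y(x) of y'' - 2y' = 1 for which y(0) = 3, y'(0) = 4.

Characteristic equation r² - 2r = 0 factors as (r - 2)r = 0, so r = 2, 0.
Hence y_h = C1*exp(2*x) + C2.
Since 0 is a characteristic root (multiplicity 1), multiply the polynomial trial by x: try y_p = A0*x. Substituting and matching coefficients of each power of x gives A0 = -1/2, so y_p = -x/2.
General solution: y = C2 - x/2 + C1*exp(2*x).
Apply the initial conditions: y(0) = C1 + C2 = 3 and y'(0) = -1/2 + 2*C1 = 4. Solving gives C1 = 9/4, C2 = 3/4.

y = 3/4 - x/2 + 9*exp(2*x)/4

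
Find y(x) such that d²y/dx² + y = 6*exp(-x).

y = 3*exp(-x) + C1*cos(x) + C2*sin(x)

Characteristic equation r² + 1 = 0 has discriminant (0)² - 4·(1) = -4 < 0, so r = ± i.
Hence y_h = C1*cos(x) + C2*sin(x).
Try y_p = A*exp(-x). Substituting into the equation and dividing by exp(-x) gives A = 3, so y_p = 3*exp(-x).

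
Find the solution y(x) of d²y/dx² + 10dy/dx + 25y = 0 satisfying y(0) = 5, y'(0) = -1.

y = 5*exp(-5*x) + 24*x*exp(-5*x)

Characteristic equation r² + 10r + 25 = 0 has discriminant (10)² - 4·(25) = 0, so r = -5 is a repeated root.
Hence y_h = (C1 + C2*x)*exp(-5*x).
Apply the initial conditions: y(0) = C1 = 5 and y'(0) = C2 - 5*C1 = -1. Solving gives C1 = 5, C2 = 24.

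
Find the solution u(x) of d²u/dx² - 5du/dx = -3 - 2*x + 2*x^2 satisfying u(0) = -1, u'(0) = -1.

Characteristic equation r² - 5r = 0 factors as (r - 5)r = 0, so r = 5, 0.
Hence u_h = C1*exp(5*x) + C2.
Since 0 is a characteristic root (multiplicity 1), multiply the polynomial trial by x: try u_p = x*(A0 + A1*x + A2*x^2). Substituting and matching coefficients of each power of x gives A0 = 81/125, A1 = 3/25, A2 = -2/15, so u_p = -2*x^3/15 + 3*x^2/25 + 81*x/125.
General solution: u = C2 - 2*x^3/15 + 3*x^2/25 + 81*x/125 + C1*exp(5*x).
Apply the initial conditions: u(0) = C1 + C2 = -1 and u'(0) = 81/125 + 5*C1 = -1. Solving gives C1 = -206/625, C2 = -419/625.

u = -419/625 - 206*exp(5*x)/625 - 2*x**3/15 + 3*x**2/25 + 81*x/125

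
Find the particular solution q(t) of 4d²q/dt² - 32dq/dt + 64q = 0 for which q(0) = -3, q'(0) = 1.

Divide through by 4: q'' - 8q' + 16q = 0.
Characteristic equation r² - 8r + 16 = 0 has discriminant (-8)² - 4·(16) = 0, so r = 4 is a repeated root.
Hence q_h = (C1 + C2*t)*exp(4*t).
Apply the initial conditions: q(0) = C1 = -3 and q'(0) = C2 + 4*C1 = 1. Solving gives C1 = -3, C2 = 13.

q = -3*exp(4*t) + 13*t*exp(4*t)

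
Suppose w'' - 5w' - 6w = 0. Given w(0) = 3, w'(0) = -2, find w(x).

Characteristic equation r² - 5r - 6 = 0 factors as (r + 1)(r - 6) = 0, so r = -1, 6.
Hence w_h = C1*exp(-x) + C2*exp(6*x).
Apply the initial conditions: w(0) = C1 + C2 = 3 and w'(0) = -C1 + 6*C2 = -2. Solving gives C1 = 20/7, C2 = 1/7.

w = exp(6*x)/7 + 20*exp(-x)/7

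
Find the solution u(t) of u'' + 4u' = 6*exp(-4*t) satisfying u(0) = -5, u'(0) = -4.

Characteristic equation r² + 4r = 0 factors as (r + 4)r = 0, so r = -4, 0.
Hence u_h = C1*exp(-4*t) + C2.
Since exp(-4*t) solves the homogeneous equation (r = -4 is a root of multiplicity 1), multiply the trial by t. Try u_p = A*t*exp(-4*t). Substituting into the equation and dividing by exp(-4*t) gives A = -3/2, so u_p = -3*t*exp(-4*t)/2.
General solution: u = C2 + C1*exp(-4*t) - 3*t*exp(-4*t)/2.
Apply the initial conditions: u(0) = C1 + C2 = -5 and u'(0) = -3/2 - 4*C1 = -4. Solving gives C1 = 5/8, C2 = -45/8.

u = -45/8 + 5*exp(-4*t)/8 - 3*t*exp(-4*t)/2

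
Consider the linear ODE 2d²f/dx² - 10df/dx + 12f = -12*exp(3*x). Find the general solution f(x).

Divide through by 2: f'' - 5f' + 6f = -6*exp(3*x).
Characteristic equation r² - 5r + 6 = 0 factors as (r - 3)(r - 2) = 0, so r = 3, 2.
Hence f_h = C1*exp(3*x) + C2*exp(2*x).
Since exp(3*x) solves the homogeneous equation (r = 3 is a root of multiplicity 1), multiply the trial by x. Try f_p = A*x*exp(3*x). Substituting into the equation and dividing by exp(3*x) gives A = -6, so f_p = -6*x*exp(3*x).

f = C1*exp(3*x) + C2*exp(2*x) - 6*x*exp(3*x)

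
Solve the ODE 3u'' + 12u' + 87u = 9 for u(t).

Divide through by 3: u'' + 4u' + 29u = 3.
Characteristic equation r² + 4r + 29 = 0 has discriminant (4)² - 4·(29) = -100 < 0, so r = -2 ± 5i.
Hence u_h = C1*cos(5*t)*exp(-2*t) + C2*exp(-2*t)*sin(5*t).
For the particular solution try u_p = A0. Substituting and matching coefficients of each power of t gives A0 = 3/29, so u_p = 3/29.

u = 3/29 + C1*cos(5*t)*exp(-2*t) + C2*exp(-2*t)*sin(5*t)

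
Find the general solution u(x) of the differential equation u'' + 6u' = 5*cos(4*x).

Characteristic equation r² + 6r = 0 factors as (r + 6)r = 0, so r = -6, 0.
Hence u_h = C1*exp(-6*x) + C2.
Try u_p = A*cos(4*x) + B*sin(4*x). Substituting and equating the coefficients of cos(4x) and sin(4x) gives A = -5/52, B = 15/104, so u_p = -5*cos(4*x)/52 + 15*sin(4*x)/104.

u = C2 - 5*cos(4*x)/52 + 15*sin(4*x)/104 + C1*exp(-6*x)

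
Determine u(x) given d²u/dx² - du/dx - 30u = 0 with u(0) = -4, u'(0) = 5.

u = -29*exp(-5*x)/11 - 15*exp(6*x)/11

Characteristic equation r² - r - 30 = 0 factors as (r - 6)(r + 5) = 0, so r = 6, -5.
Hence u_h = C1*exp(6*x) + C2*exp(-5*x).
Apply the initial conditions: u(0) = C1 + C2 = -4 and u'(0) = -5*C2 + 6*C1 = 5. Solving gives C1 = -15/11, C2 = -29/11.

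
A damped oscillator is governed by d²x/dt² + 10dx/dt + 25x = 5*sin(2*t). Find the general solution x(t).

x = -100*cos(2*t)/841 + 105*sin(2*t)/841 + C1*exp(-5*t) + C2*t*exp(-5*t)

Characteristic equation r² + 10r + 25 = 0 has discriminant (10)² - 4·(25) = 0, so r = -5 is a repeated root.
Hence x_h = (C1 + C2*t)*exp(-5*t).
Try x_p = A*cos(2*t) + B*sin(2*t). Substituting and equating the coefficients of cos(2t) and sin(2t) gives A = -100/841, B = 105/841, so x_p = -100*cos(2*t)/841 + 105*sin(2*t)/841.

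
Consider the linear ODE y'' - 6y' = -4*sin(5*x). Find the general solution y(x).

Characteristic equation r² - 6r = 0 factors as (r - 6)r = 0, so r = 6, 0.
Hence y_h = C1*exp(6*x) + C2.
Try y_p = A*cos(5*x) + B*sin(5*x). Substituting and equating the coefficients of cos(5x) and sin(5x) gives A = -24/305, B = 4/61, so y_p = -24*cos(5*x)/305 + 4*sin(5*x)/61.

y = C2 - 24*cos(5*x)/305 + 4*sin(5*x)/61 + C1*exp(6*x)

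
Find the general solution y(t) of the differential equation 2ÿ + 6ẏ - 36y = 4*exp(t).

y = -exp(t)/7 + C1*exp(3*t) + C2*exp(-6*t)

Divide through by 2: y'' + 3y' - 18y = 2*exp(t).
Characteristic equation r² + 3r - 18 = 0 factors as (r - 3)(r + 6) = 0, so r = 3, -6.
Hence y_h = C1*exp(3*t) + C2*exp(-6*t).
Try y_p = A*exp(t). Substituting into the equation and dividing by exp(t) gives A = -1/7, so y_p = -exp(t)/7.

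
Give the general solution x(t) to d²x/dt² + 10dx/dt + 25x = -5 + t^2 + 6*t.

Characteristic equation r² + 10r + 25 = 0 has discriminant (10)² - 4·(25) = 0, so r = -5 is a repeated root.
Hence x_h = (C1 + C2*t)*exp(-5*t).
For the particular solution try x_p = A0 + A1*t + A2*t^2. Substituting and matching coefficients of each power of t gives A0 = -179/625, A1 = 26/125, A2 = 1/25, so x_p = -179/625 + t^2/25 + 26*t/125.

x = -179/625 + t**2/25 + 26*t/125 + C1*exp(-5*t) + C2*t*exp(-5*t)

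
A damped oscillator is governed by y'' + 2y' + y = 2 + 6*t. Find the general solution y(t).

y = -10 + 6*t + C1*exp(-t) + C2*t*exp(-t)

Characteristic equation r² + 2r + 1 = 0 has discriminant (2)² - 4·(1) = 0, so r = -1 is a repeated root.
Hence y_h = (C1 + C2*t)*exp(-t).
For the particular solution try y_p = A0 + A1*t. Substituting and matching coefficients of each power of t gives A0 = -10, A1 = 6, so y_p = -10 + 6*t.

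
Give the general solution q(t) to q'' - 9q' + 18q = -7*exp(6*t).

q = C1*exp(6*t) + C2*exp(3*t) - 7*t*exp(6*t)/3

Characteristic equation r² - 9r + 18 = 0 factors as (r - 6)(r - 3) = 0, so r = 6, 3.
Hence q_h = C1*exp(6*t) + C2*exp(3*t).
Since exp(6*t) solves the homogeneous equation (r = 6 is a root of multiplicity 1), multiply the trial by t. Try q_p = A*t*exp(6*t). Substituting into the equation and dividing by exp(6*t) gives A = -7/3, so q_p = -7*t*exp(6*t)/3.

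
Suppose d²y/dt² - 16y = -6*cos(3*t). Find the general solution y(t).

Characteristic equation r² - 16 = 0 factors as (r + 4)(r - 4) = 0, so r = -4, 4.
Hence y_h = C1*exp(-4*t) + C2*exp(4*t).
Try y_p = A*cos(3*t) + B*sin(3*t). Substituting and equating the coefficients of cos(3t) and sin(3t) gives A = 6/25, B = 0, so y_p = 6*cos(3*t)/25.

y = 6*cos(3*t)/25 + C1*exp(-4*t) + C2*exp(4*t)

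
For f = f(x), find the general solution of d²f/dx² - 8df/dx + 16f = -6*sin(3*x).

Characteristic equation r² - 8r + 16 = 0 has discriminant (-8)² - 4·(16) = 0, so r = 4 is a repeated root.
Hence f_h = (C1 + C2*x)*exp(4*x).
Try f_p = A*cos(3*x) + B*sin(3*x). Substituting and equating the coefficients of cos(3x) and sin(3x) gives A = -144/625, B = -42/625, so f_p = -144*cos(3*x)/625 - 42*sin(3*x)/625.

f = -144*cos(3*x)/625 - 42*sin(3*x)/625 + C1*exp(4*x) + C2*x*exp(4*x)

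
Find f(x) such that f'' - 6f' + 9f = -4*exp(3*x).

f = C1*exp(3*x) - 2*x**2*exp(3*x) + C2*x*exp(3*x)

Characteristic equation r² - 6r + 9 = 0 has discriminant (-6)² - 4·(9) = 0, so r = 3 is a repeated root.
Hence f_h = (C1 + C2*x)*exp(3*x).
Since exp(3*x) solves the homogeneous equation (r = 3 is a root of multiplicity 2), multiply the trial by x^2. Try f_p = A*x^2*exp(3*x). Substituting into the equation and dividing by exp(3*x) gives A = -2, so f_p = -2*x^2*exp(3*x).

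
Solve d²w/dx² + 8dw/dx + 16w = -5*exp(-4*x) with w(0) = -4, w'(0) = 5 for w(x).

Characteristic equation r² + 8r + 16 = 0 has discriminant (8)² - 4·(16) = 0, so r = -4 is a repeated root.
Hence w_h = (C1 + C2*x)*exp(-4*x).
Since exp(-4*x) solves the homogeneous equation (r = -4 is a root of multiplicity 2), multiply the trial by x^2. Try w_p = A*x^2*exp(-4*x). Substituting into the equation and dividing by exp(-4*x) gives A = -5/2, so w_p = -5*x^2*exp(-4*x)/2.
General solution: w = C1*exp(-4*x) - 5*x^2*exp(-4*x)/2 + C2*x*exp(-4*x).
Apply the initial conditions: w(0) = C1 = -4 and w'(0) = C2 - 4*C1 = 5. Solving gives C1 = -4, C2 = -11.

w = -4*exp(-4*x) - 11*x*exp(-4*x) - 5*x**2*exp(-4*x)/2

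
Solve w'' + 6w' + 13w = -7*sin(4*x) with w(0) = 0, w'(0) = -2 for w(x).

Characteristic equation r² + 6r + 13 = 0 has discriminant (6)² - 4·(13) = -16 < 0, so r = -3 ± 2i.
Hence w_h = C1*cos(2*x)*exp(-3*x) + C2*exp(-3*x)*sin(2*x).
Try w_p = A*cos(4*x) + B*sin(4*x). Substituting and equating the coefficients of cos(4x) and sin(4x) gives A = 56/195, B = 7/195, so w_p = 7*sin(4*x)/195 + 56*cos(4*x)/195.
General solution: w = 7*sin(4*x)/195 + 56*cos(4*x)/195 + C1*cos(2*x)*exp(-3*x) + C2*exp(-3*x)*sin(2*x).
Apply the initial conditions: w(0) = 56/195 + C1 = 0 and w'(0) = 28/195 - 3*C1 + 2*C2 = -2. Solving gives C1 = -56/195, C2 = -293/195.

w = 7*sin(4*x)/195 + 56*cos(4*x)/195 - 293*exp(-3*x)*sin(2*x)/195 - 56*cos(2*x)*exp(-3*x)/195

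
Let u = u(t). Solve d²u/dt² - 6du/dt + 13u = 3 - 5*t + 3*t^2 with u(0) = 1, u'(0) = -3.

Characteristic equation r² - 6r + 13 = 0 has discriminant (-6)² - 4·(13) = -16 < 0, so r = 3 ± 2i.
Hence u_h = C1*cos(2*t)*exp(3*t) + C2*exp(3*t)*sin(2*t).
For the particular solution try u_p = A0 + A1*t + A2*t^2. Substituting and matching coefficients of each power of t gives A0 = 255/2197, A1 = -29/169, A2 = 3/13, so u_p = 255/2197 - 29*t/169 + 3*t^2/13.
General solution: u = 255/2197 - 29*t/169 + 3*t^2/13 + C1*cos(2*t)*exp(3*t) + C2*exp(3*t)*sin(2*t).
Apply the initial conditions: u(0) = 255/2197 + C1 = 1 and u'(0) = -29/169 + 2*C2 + 3*C1 = -3. Solving gives C1 = 1942/2197, C2 = -6020/2197.

u = 255/2197 - 29*t/169 + 3*t**2/13 - 6020*exp(3*t)*sin(2*t)/2197 + 1942*cos(2*t)*exp(3*t)/2197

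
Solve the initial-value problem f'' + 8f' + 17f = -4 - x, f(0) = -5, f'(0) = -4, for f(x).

Characteristic equation r² + 8r + 17 = 0 has discriminant (8)² - 4·(17) = -4 < 0, so r = -4 ± i.
Hence f_h = C1*cos(x)*exp(-4*x) + C2*exp(-4*x)*sin(x).
For the particular solution try f_p = A0 + A1*x. Substituting and matching coefficients of each power of x gives A0 = -60/289, A1 = -1/17, so f_p = -60/289 - x/17.
General solution: f = -60/289 - x/17 + C1*cos(x)*exp(-4*x) + C2*exp(-4*x)*sin(x).
Apply the initial conditions: f(0) = -60/289 + C1 = -5 and f'(0) = -1/17 + C2 - 4*C1 = -4. Solving gives C1 = -1385/289, C2 = -6679/289.

f = -60/289 - x/17 - 6679*exp(-4*x)*sin(x)/289 - 1385*cos(x)*exp(-4*x)/289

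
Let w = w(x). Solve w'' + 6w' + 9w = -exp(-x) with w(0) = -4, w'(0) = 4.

Characteristic equation r² + 6r + 9 = 0 has discriminant (6)² - 4·(9) = 0, so r = -3 is a repeated root.
Hence w_h = (C1 + C2*x)*exp(-3*x).
Try w_p = A*exp(-x). Substituting into the equation and dividing by exp(-x) gives A = -1/4, so w_p = -exp(-x)/4.
General solution: w = -exp(-x)/4 + C1*exp(-3*x) + C2*x*exp(-3*x).
Apply the initial conditions: w(0) = -1/4 + C1 = -4 and w'(0) = 1/4 + C2 - 3*C1 = 4. Solving gives C1 = -15/4, C2 = -15/2.

w = -15*exp(-3*x)/4 - exp(-x)/4 - 15*x*exp(-3*x)/2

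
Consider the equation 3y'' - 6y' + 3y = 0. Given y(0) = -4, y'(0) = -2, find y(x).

y = -4*exp(x) + 2*x*exp(x)

Divide through by 3: y'' - 2y' + y = 0.
Characteristic equation r² - 2r + 1 = 0 has discriminant (-2)² - 4·(1) = 0, so r = 1 is a repeated root.
Hence y_h = (C1 + C2*x)*exp(x).
Apply the initial conditions: y(0) = C1 = -4 and y'(0) = C1 + C2 = -2. Solving gives C1 = -4, C2 = 2.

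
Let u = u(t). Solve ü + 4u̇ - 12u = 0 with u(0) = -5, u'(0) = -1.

u = -31*exp(2*t)/8 - 9*exp(-6*t)/8

Characteristic equation r² + 4r - 12 = 0 factors as (r - 2)(r + 6) = 0, so r = 2, -6.
Hence u_h = C1*exp(2*t) + C2*exp(-6*t).
Apply the initial conditions: u(0) = C1 + C2 = -5 and u'(0) = -6*C2 + 2*C1 = -1. Solving gives C1 = -31/8, C2 = -9/8.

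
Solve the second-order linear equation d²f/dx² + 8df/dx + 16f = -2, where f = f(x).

f = -1/8 + C1*exp(-4*x) + C2*x*exp(-4*x)

Characteristic equation r² + 8r + 16 = 0 has discriminant (8)² - 4·(16) = 0, so r = -4 is a repeated root.
Hence f_h = (C1 + C2*x)*exp(-4*x).
For the particular solution try f_p = A0. Substituting and matching coefficients of each power of x gives A0 = -1/8, so f_p = -1/8.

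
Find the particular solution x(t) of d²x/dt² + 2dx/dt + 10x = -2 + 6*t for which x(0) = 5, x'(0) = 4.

x = -8/25 + 3*t/5 + 133*cos(3*t)*exp(-t)/25 + 218*exp(-t)*sin(3*t)/75

Characteristic equation r² + 2r + 10 = 0 has discriminant (2)² - 4·(10) = -36 < 0, so r = -1 ± 3i.
Hence x_h = C1*cos(3*t)*exp(-t) + C2*exp(-t)*sin(3*t).
For the particular solution try x_p = A0 + A1*t. Substituting and matching coefficients of each power of t gives A0 = -8/25, A1 = 3/5, so x_p = -8/25 + 3*t/5.
General solution: x = -8/25 + 3*t/5 + C1*cos(3*t)*exp(-t) + C2*exp(-t)*sin(3*t).
Apply the initial conditions: x(0) = -8/25 + C1 = 5 and x'(0) = 3/5 - C1 + 3*C2 = 4. Solving gives C1 = 133/25, C2 = 218/75.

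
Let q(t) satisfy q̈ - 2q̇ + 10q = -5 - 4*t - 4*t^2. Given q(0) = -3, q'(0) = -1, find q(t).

Characteristic equation r² - 2r + 10 = 0 has discriminant (-2)² - 4·(10) = -36 < 0, so r = 1 ± 3i.
Hence q_h = C1*cos(3*t)*exp(t) + C2*exp(t)*sin(3*t).
For the particular solution try q_p = A0 + A1*t + A2*t^2. Substituting and matching coefficients of each power of t gives A0 = -133/250, A1 = -14/25, A2 = -2/5, so q_p = -133/250 - 14*t/25 - 2*t^2/5.
General solution: q = -133/250 - 14*t/25 - 2*t^2/5 + C1*cos(3*t)*exp(t) + C2*exp(t)*sin(3*t).
Apply the initial conditions: q(0) = -133/250 + C1 = -3 and q'(0) = -14/25 + C1 + 3*C2 = -1. Solving gives C1 = -617/250, C2 = 169/250.

q = -133/250 - 14*t/25 - 2*t**2/5 - 617*cos(3*t)*exp(t)/250 + 169*exp(t)*sin(3*t)/250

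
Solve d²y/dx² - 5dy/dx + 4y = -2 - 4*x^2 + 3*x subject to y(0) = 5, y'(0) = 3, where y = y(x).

y = -35/16 - x**2 + 8*exp(x) - 13*exp(4*x)/16 - 7*x/4

Characteristic equation r² - 5r + 4 = 0 factors as (r - 4)(r - 1) = 0, so r = 4, 1.
Hence y_h = C1*exp(4*x) + C2*exp(x).
For the particular solution try y_p = A0 + A1*x + A2*x^2. Substituting and matching coefficients of each power of x gives A0 = -35/16, A1 = -7/4, A2 = -1, so y_p = -35/16 - x^2 - 7*x/4.
General solution: y = -35/16 - x^2 - 7*x/4 + C1*exp(4*x) + C2*exp(x).
Apply the initial conditions: y(0) = -35/16 + C1 + C2 = 5 and y'(0) = -7/4 + C2 + 4*C1 = 3. Solving gives C1 = -13/16, C2 = 8.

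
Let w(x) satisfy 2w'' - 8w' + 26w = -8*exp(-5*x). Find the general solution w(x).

w = -2*exp(-5*x)/29 + C1*cos(3*x)*exp(2*x) + C2*exp(2*x)*sin(3*x)

Divide through by 2: w'' - 4w' + 13w = -4*exp(-5*x).
Characteristic equation r² - 4r + 13 = 0 has discriminant (-4)² - 4·(13) = -36 < 0, so r = 2 ± 3i.
Hence w_h = C1*cos(3*x)*exp(2*x) + C2*exp(2*x)*sin(3*x).
Try w_p = A*exp(-5*x). Substituting into the equation and dividing by exp(-5*x) gives A = -2/29, so w_p = -2*exp(-5*x)/29.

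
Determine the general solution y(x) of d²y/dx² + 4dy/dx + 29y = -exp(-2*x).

y = -exp(-2*x)/25 + C1*cos(5*x)*exp(-2*x) + C2*exp(-2*x)*sin(5*x)

Characteristic equation r² + 4r + 29 = 0 has discriminant (4)² - 4·(29) = -100 < 0, so r = -2 ± 5i.
Hence y_h = C1*cos(5*x)*exp(-2*x) + C2*exp(-2*x)*sin(5*x).
Try y_p = A*exp(-2*x). Substituting into the equation and dividing by exp(-2*x) gives A = -1/25, so y_p = -exp(-2*x)/25.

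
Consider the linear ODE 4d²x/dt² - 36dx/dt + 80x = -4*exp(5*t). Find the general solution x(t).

Divide through by 4: x'' - 9x' + 20x = -exp(5*t).
Characteristic equation r² - 9r + 20 = 0 factors as (r - 4)(r - 5) = 0, so r = 4, 5.
Hence x_h = C1*exp(4*t) + C2*exp(5*t).
Since exp(5*t) solves the homogeneous equation (r = 5 is a root of multiplicity 1), multiply the trial by t. Try x_p = A*t*exp(5*t). Substituting into the equation and dividing by exp(5*t) gives A = -1, so x_p = -t*exp(5*t).

x = C1*exp(4*t) + C2*exp(5*t) - t*exp(5*t)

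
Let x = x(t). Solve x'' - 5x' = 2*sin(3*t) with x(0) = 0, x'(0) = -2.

x = 4/15 - 31*exp(5*t)/85 - sin(3*t)/17 + 5*cos(3*t)/51

Characteristic equation r² - 5r = 0 factors as (r - 5)r = 0, so r = 5, 0.
Hence x_h = C1*exp(5*t) + C2.
Try x_p = A*cos(3*t) + B*sin(3*t). Substituting and equating the coefficients of cos(3t) and sin(3t) gives A = 5/51, B = -1/17, so x_p = -sin(3*t)/17 + 5*cos(3*t)/51.
General solution: x = C2 - sin(3*t)/17 + 5*cos(3*t)/51 + C1*exp(5*t).
Apply the initial conditions: x(0) = 5/51 + C1 + C2 = 0 and x'(0) = -3/17 + 5*C1 = -2. Solving gives C1 = -31/85, C2 = 4/15.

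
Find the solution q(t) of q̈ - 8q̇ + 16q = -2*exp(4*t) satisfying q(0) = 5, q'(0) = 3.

Characteristic equation r² - 8r + 16 = 0 has discriminant (-8)² - 4·(16) = 0, so r = 4 is a repeated root.
Hence q_h = (C1 + C2*t)*exp(4*t).
Since exp(4*t) solves the homogeneous equation (r = 4 is a root of multiplicity 2), multiply the trial by t^2. Try q_p = A*t^2*exp(4*t). Substituting into the equation and dividing by exp(4*t) gives A = -1, so q_p = -t^2*exp(4*t).
General solution: q = C1*exp(4*t) - t^2*exp(4*t) + C2*t*exp(4*t).
Apply the initial conditions: q(0) = C1 = 5 and q'(0) = C2 + 4*C1 = 3. Solving gives C1 = 5, C2 = -17.

q = 5*exp(4*t) - t**2*exp(4*t) - 17*t*exp(4*t)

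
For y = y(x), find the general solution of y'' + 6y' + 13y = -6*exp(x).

y = -3*exp(x)/10 + C1*cos(2*x)*exp(-3*x) + C2*exp(-3*x)*sin(2*x)

Characteristic equation r² + 6r + 13 = 0 has discriminant (6)² - 4·(13) = -16 < 0, so r = -3 ± 2i.
Hence y_h = C1*cos(2*x)*exp(-3*x) + C2*exp(-3*x)*sin(2*x).
Try y_p = A*exp(x). Substituting into the equation and dividing by exp(x) gives A = -3/10, so y_p = -3*exp(x)/10.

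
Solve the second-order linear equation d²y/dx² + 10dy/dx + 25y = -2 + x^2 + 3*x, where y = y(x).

y = -74/625 + x**2/25 + 11*x/125 + C1*exp(-5*x) + C2*x*exp(-5*x)

Characteristic equation r² + 10r + 25 = 0 has discriminant (10)² - 4·(25) = 0, so r = -5 is a repeated root.
Hence y_h = (C1 + C2*x)*exp(-5*x).
For the particular solution try y_p = A0 + A1*x + A2*x^2. Substituting and matching coefficients of each power of x gives A0 = -74/625, A1 = 11/125, A2 = 1/25, so y_p = -74/625 + x^2/25 + 11*x/125.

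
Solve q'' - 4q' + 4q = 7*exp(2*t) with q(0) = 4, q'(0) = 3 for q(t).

Characteristic equation r² - 4r + 4 = 0 has discriminant (-4)² - 4·(4) = 0, so r = 2 is a repeated root.
Hence q_h = (C1 + C2*t)*exp(2*t).
Since exp(2*t) solves the homogeneous equation (r = 2 is a root of multiplicity 2), multiply the trial by t^2. Try q_p = A*t^2*exp(2*t). Substituting into the equation and dividing by exp(2*t) gives A = 7/2, so q_p = 7*t^2*exp(2*t)/2.
General solution: q = C1*exp(2*t) + 7*t^2*exp(2*t)/2 + C2*t*exp(2*t).
Apply the initial conditions: q(0) = C1 = 4 and q'(0) = C2 + 2*C1 = 3. Solving gives C1 = 4, C2 = -5.

q = 4*exp(2*t) - 5*t*exp(2*t) + 7*t**2*exp(2*t)/2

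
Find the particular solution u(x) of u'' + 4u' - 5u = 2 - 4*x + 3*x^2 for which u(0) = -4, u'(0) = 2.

Characteristic equation r² + 4r - 5 = 0 factors as (r - 1)(r + 5) = 0, so r = 1, -5.
Hence u_h = C1*exp(x) + C2*exp(-5*x).
For the particular solution try u_p = A0 + A1*x + A2*x^2. Substituting and matching coefficients of each power of x gives A0 = -96/125, A1 = -4/25, A2 = -3/5, so u_p = -96/125 - 4*x/25 - 3*x^2/5.
General solution: u = -96/125 - 4*x/25 - 3*x^2/5 + C1*exp(x) + C2*exp(-5*x).
Apply the initial conditions: u(0) = -96/125 + C1 + C2 = -4 and u'(0) = -4/25 + C1 - 5*C2 = 2. Solving gives C1 = -7/3, C2 = -337/375.

u = -96/125 - 337*exp(-5*x)/375 - 7*exp(x)/3 - 4*x/25 - 3*x**2/5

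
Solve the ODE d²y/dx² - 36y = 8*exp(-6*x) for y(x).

y = C1*exp(-6*x) + C2*exp(6*x) - 2*x*exp(-6*x)/3

Characteristic equation r² - 36 = 0 factors as (r + 6)(r - 6) = 0, so r = -6, 6.
Hence y_h = C1*exp(-6*x) + C2*exp(6*x).
Since exp(-6*x) solves the homogeneous equation (r = -6 is a root of multiplicity 1), multiply the trial by x. Try y_p = A*x*exp(-6*x). Substituting into the equation and dividing by exp(-6*x) gives A = -2/3, so y_p = -2*x*exp(-6*x)/3.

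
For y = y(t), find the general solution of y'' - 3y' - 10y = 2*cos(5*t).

y = -7*cos(5*t)/145 - 3*sin(5*t)/145 + C1*exp(-2*t) + C2*exp(5*t)

Characteristic equation r² - 3r - 10 = 0 factors as (r + 2)(r - 5) = 0, so r = -2, 5.
Hence y_h = C1*exp(-2*t) + C2*exp(5*t).
Try y_p = A*cos(5*t) + B*sin(5*t). Substituting and equating the coefficients of cos(5t) and sin(5t) gives A = -7/145, B = -3/145, so y_p = -7*cos(5*t)/145 - 3*sin(5*t)/145.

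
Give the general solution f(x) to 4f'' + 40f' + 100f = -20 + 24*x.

f = -37/125 + 6*x/25 + C1*exp(-5*x) + C2*x*exp(-5*x)

Divide through by 4: f'' + 10f' + 25f = -5 + 6*x.
Characteristic equation r² + 10r + 25 = 0 has discriminant (10)² - 4·(25) = 0, so r = -5 is a repeated root.
Hence f_h = (C1 + C2*x)*exp(-5*x).
For the particular solution try f_p = A0 + A1*x. Substituting and matching coefficients of each power of x gives A0 = -37/125, A1 = 6/25, so f_p = -37/125 + 6*x/25.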